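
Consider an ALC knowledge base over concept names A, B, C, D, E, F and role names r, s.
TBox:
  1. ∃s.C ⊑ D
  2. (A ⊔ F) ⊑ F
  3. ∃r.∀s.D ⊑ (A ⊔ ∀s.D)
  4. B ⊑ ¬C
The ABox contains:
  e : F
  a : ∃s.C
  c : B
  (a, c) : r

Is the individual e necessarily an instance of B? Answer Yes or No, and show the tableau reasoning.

No

1. e : B?  L(e) = {F} ∪ {¬B}
   open: L(e) ⊇ {F, ¬B, ∀r.∃s.¬D, ∀s.¬C} — e ∉ B possible
2. Hence e : B: not entailed.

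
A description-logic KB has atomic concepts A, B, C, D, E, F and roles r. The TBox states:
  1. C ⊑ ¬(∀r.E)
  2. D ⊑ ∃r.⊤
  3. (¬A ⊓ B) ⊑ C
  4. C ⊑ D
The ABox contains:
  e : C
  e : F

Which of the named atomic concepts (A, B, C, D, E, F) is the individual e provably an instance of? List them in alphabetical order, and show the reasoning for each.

1. e : A?  L(e) = {C, F} ∪ {¬A}
   apply at e: C⊑¬(∀r.E); C⊑D
   open: L(e) ⊇ {C, D, F, ¬A, ∃r.¬E, …} (+ ∃-successors) — e ∉ A possible
2. e : B?  L(e) = {C, F} ∪ {¬B}
   apply at e: C⊑¬(∀r.E); C⊑D
   open: L(e) ⊇ {C, D, F, ¬B, ∃r.¬E, …} (+ ∃-successors) — e ∉ B possible
3. e : C?  L(e) = {C, F} ∪ {¬C}
   clash {C, ¬C} at e — e ∈ C
4. e : D?  L(e) = {C, F} ∪ {¬D}
   clash {D, ¬D} at e — e ∈ D
5. e : E?  L(e) = {C, F} ∪ {¬E}
   apply at e: C⊑¬(∀r.E); C⊑D
   open: L(e) ⊇ {C, D, F, ¬E, ∃r.¬E, …} (+ ∃-successors) — e ∉ E possible
6. e : F?  L(e) = {C, F} ∪ {¬F}
   clash {F, ¬F} at e — e ∈ F
7. Entailed for e: {C, D, F}

{C, D, F}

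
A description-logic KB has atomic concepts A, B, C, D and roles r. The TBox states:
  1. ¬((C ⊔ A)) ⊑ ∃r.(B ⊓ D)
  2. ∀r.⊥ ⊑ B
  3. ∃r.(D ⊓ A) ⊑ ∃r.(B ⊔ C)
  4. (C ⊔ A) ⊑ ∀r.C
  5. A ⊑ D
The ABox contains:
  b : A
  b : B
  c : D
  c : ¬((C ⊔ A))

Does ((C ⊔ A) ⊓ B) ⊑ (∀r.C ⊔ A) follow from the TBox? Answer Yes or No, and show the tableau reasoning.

Yes

1. ((C ⊔ A) ⊓ B) ⊑ (∀r.C ⊔ A)  ⇔  (((C ⊔ A) ⊓ B) ⊓ (∃r.¬C ⊓ ¬A)) unsat w.r.t. T
   all branches close; clash {A, ¬A} at x₀
2. Hence ((C ⊔ A) ⊓ B) ⊑ (∀r.C ⊔ A): entailed.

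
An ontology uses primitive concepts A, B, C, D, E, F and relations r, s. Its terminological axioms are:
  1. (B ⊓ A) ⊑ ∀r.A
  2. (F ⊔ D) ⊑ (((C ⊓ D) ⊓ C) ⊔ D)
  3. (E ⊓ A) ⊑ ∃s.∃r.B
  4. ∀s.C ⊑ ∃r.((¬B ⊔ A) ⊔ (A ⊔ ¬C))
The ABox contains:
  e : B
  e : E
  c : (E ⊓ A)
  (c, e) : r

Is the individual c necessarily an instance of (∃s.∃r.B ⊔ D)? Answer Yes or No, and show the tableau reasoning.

1. c : (∃s.∃r.B ⊔ D)?  L(c) = {(E ⊓ A)} ∪ {(∀s.∀r.¬B ⊓ ¬D)}
   clash {D, ¬D} at c — c ∈ (∃s.∃r.B ⊔ D)
2. Hence c : (∃s.∃r.B ⊔ D): entailed.

Yes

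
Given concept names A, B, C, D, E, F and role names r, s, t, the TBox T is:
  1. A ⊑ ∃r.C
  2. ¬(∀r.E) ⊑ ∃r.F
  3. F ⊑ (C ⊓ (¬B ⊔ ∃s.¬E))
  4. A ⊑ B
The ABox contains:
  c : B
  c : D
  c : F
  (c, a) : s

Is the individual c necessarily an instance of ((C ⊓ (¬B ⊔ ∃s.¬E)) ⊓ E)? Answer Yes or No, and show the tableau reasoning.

1. c : ((C ⊓ (¬B ⊔ ∃s.¬E)) ⊓ E)?  L(c) = {B, D, F} ∪ {((¬C ⊔ (B ⊓ ∀s.E)) ⊔ ¬E)}
   apply at c: F⊑(C ⊓ (¬B ⊔ ∃s.¬E))
   open: L(c) ⊇ {B, C, D, F, ¬A, …} (+ ∃-successors) — c ∉ ((C ⊓ (¬B ⊔ ∃s.¬E)) ⊓ E) possible
2. Hence c : ((C ⊓ (¬B ⊔ ∃s.¬E)) ⊓ E): not entailed.

No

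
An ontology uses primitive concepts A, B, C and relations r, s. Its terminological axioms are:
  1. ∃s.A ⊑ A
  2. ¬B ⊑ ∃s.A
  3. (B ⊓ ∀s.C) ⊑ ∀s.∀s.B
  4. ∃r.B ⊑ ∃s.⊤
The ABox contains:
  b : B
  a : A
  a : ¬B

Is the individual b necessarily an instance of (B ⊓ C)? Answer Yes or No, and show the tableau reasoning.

No

1. b : (B ⊓ C)?  L(b) = {B} ∪ {(¬B ⊔ ¬C)}
   open: L(b) ⊇ {B, ¬C, ∀r.¬B, ∀s.¬A, ∃s.¬C} (+ ∃-successors) — b ∉ (B ⊓ C) possible
2. Hence b : (B ⊓ C): not entailed.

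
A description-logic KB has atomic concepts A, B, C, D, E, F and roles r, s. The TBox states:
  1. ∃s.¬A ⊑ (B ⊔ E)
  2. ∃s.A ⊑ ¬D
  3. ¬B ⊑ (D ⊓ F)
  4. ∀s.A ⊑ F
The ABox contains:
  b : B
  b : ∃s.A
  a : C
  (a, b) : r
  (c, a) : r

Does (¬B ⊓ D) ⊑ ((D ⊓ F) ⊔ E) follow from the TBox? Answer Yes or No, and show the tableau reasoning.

1. (¬B ⊓ D) ⊑ ((D ⊓ F) ⊔ E)  ⇔  ((¬B ⊓ D) ⊓ ((¬D ⊔ ¬F) ⊓ ¬E)) unsat w.r.t. T
   all branches close; clash {F, ¬F} at x₀
2. Hence (¬B ⊓ D) ⊑ ((D ⊓ F) ⊔ E): entailed.

Yes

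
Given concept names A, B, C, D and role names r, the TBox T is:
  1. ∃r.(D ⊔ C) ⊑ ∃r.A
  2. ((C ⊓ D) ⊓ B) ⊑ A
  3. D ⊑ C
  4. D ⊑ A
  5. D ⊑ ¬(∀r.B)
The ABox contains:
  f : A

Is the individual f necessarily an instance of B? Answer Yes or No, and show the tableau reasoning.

1. f : B?  L(f) = {A} ∪ {¬B}
   open: L(f) ⊇ {A, ¬B, ¬D, ∀r.(¬D ⊓ ¬C)} — f ∉ B possible
2. Hence f : B: not entailed.

No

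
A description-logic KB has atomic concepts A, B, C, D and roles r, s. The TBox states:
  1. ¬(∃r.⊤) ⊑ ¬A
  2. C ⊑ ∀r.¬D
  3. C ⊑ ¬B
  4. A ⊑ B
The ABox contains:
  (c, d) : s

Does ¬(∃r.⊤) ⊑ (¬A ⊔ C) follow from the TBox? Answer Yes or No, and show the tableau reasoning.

1. ¬(∃r.⊤) ⊑ (¬A ⊔ C)  ⇔  (∀r.⊥ ⊓ (A ⊓ ¬C)) unsat w.r.t. T
   all branches close; clash {A, ¬A} at x₀
2. Hence ¬(∃r.⊤) ⊑ (¬A ⊔ C): entailed.

Yes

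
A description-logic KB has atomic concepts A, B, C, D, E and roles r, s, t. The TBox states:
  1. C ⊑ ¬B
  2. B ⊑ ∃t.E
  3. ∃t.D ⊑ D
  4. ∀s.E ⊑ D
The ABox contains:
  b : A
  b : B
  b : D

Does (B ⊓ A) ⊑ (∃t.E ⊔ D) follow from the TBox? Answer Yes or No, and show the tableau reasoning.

Yes

1. (B ⊓ A) ⊑ (∃t.E ⊔ D)  ⇔  ((B ⊓ A) ⊓ (∀t.¬E ⊓ ¬D)) unsat w.r.t. T
   all branches close; clash {B, ¬B} at x₀
2. Hence (B ⊓ A) ⊑ (∃t.E ⊔ D): entailed.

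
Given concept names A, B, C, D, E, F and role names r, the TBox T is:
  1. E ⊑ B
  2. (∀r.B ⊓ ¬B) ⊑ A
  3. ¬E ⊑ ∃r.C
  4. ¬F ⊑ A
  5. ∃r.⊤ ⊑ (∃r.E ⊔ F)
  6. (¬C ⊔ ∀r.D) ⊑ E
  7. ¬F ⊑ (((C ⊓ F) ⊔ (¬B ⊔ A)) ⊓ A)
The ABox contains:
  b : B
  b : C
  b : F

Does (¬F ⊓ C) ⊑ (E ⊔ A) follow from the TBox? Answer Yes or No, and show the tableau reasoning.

Yes

1. (¬F ⊓ C) ⊑ (E ⊔ A)  ⇔  ((¬F ⊓ C) ⊓ (¬E ⊓ ¬A)) unsat w.r.t. T
   all branches close; clash {A, ¬A} at x₀
2. Hence (¬F ⊓ C) ⊑ (E ⊔ A): entailed.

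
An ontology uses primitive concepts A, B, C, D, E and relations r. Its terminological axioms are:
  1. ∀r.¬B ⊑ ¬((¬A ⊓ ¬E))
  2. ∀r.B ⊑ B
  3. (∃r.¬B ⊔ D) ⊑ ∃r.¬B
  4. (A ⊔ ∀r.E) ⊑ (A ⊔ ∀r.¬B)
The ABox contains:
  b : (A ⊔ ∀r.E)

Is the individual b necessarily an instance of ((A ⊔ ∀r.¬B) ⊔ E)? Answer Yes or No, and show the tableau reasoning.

Yes

1. b : ((A ⊔ ∀r.¬B) ⊔ E)?  L(b) = {(A ⊔ ∀r.E)} ∪ {((¬A ⊓ ∃r.B) ⊓ ¬E)}
   clash {B, ¬B} at an ∃-successor — b ∈ ((A ⊔ ∀r.¬B) ⊔ E)
2. Hence b : ((A ⊔ ∀r.¬B) ⊔ E): entailed.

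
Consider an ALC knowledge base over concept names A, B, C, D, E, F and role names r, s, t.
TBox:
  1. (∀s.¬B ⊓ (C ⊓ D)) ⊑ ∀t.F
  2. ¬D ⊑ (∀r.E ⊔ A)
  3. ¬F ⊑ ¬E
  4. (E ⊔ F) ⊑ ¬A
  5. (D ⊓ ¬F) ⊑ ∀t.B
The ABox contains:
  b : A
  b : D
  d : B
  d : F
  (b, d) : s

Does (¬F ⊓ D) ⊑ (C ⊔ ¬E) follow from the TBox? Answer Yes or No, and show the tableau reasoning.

1. (¬F ⊓ D) ⊑ (C ⊔ ¬E)  ⇔  ((¬F ⊓ D) ⊓ (¬C ⊓ E)) unsat w.r.t. T
   all branches close; clash {E, ¬E} at x₀
2. Hence (¬F ⊓ D) ⊑ (C ⊔ ¬E): entailed.

Yes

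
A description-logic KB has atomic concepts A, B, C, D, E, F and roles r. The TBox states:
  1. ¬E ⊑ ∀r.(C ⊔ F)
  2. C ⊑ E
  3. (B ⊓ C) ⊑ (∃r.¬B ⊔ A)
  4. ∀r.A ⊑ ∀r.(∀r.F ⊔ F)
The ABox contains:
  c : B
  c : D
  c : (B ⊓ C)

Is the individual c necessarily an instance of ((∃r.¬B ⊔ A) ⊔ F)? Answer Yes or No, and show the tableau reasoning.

Yes

1. c : ((∃r.¬B ⊔ A) ⊔ F)?  L(c) = {B, D, (B ⊓ C)} ∪ {((∀r.B ⊓ ¬A) ⊓ ¬F)}
   clash {A, ¬A} at c — c ∈ ((∃r.¬B ⊔ A) ⊔ F)
2. Hence c : ((∃r.¬B ⊔ A) ⊔ F): entailed.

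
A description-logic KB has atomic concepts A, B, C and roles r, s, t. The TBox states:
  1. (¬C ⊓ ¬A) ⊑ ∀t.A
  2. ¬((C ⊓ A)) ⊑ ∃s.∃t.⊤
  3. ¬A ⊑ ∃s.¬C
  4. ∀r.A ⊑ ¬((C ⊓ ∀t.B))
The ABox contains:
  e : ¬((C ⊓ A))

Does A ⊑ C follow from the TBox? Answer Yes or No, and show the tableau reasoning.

No

1. A ⊑ C  ⇔  (A ⊓ ¬C) unsat w.r.t. T
   open: L(x₀) ⊇ {A, ¬C, ∃r.¬A, ∃s.∃t.⊤} (+ ∃-successors)
2. Hence A ⊑ C: not entailed.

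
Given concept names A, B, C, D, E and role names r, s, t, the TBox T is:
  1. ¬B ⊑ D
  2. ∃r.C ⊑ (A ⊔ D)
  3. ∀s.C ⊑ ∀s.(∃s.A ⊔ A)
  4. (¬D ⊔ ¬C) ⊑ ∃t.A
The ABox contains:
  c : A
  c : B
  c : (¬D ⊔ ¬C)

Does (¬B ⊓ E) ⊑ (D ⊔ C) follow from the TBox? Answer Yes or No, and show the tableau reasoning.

Yes

1. (¬B ⊓ E) ⊑ (D ⊔ C)  ⇔  ((¬B ⊓ E) ⊓ (¬D ⊓ ¬C)) unsat w.r.t. T
   all branches close; clash {D, ¬D} at x₀
2. Hence (¬B ⊓ E) ⊑ (D ⊔ C): entailed.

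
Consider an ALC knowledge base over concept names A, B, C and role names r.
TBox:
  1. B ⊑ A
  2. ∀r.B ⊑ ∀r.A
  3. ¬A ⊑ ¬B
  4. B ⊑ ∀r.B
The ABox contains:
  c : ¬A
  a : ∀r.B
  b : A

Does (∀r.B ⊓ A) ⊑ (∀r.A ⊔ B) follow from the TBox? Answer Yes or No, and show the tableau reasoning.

Yes

1. (∀r.B ⊓ A) ⊑ (∀r.A ⊔ B)  ⇔  ((∀r.B ⊓ A) ⊓ (∃r.¬A ⊓ ¬B)) unsat w.r.t. T
   all branches close; clash {A, ¬A} at an ∃-successor
2. Hence (∀r.B ⊓ A) ⊑ (∀r.A ⊔ B): entailed.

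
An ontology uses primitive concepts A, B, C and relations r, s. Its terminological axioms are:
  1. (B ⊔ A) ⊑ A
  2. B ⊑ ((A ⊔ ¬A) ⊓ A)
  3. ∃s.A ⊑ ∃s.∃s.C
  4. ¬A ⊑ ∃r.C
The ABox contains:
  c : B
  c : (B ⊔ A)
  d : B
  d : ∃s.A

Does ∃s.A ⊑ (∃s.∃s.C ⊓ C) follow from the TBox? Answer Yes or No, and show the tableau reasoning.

1. ∃s.A ⊑ (∃s.∃s.C ⊓ C)  ⇔  (∃s.A ⊓ (∀s.∀s.¬C ⊔ ¬C)) unsat w.r.t. T
   apply at x₀: ∃s.A⊑∃s.∃s.C
   open: L(x₀) ⊇ {A, ¬B, ¬C, ∃s.A, ∃s.∃s.C} (+ ∃-successors)
2. Hence ∃s.A ⊑ (∃s.∃s.C ⊓ C): not entailed.

No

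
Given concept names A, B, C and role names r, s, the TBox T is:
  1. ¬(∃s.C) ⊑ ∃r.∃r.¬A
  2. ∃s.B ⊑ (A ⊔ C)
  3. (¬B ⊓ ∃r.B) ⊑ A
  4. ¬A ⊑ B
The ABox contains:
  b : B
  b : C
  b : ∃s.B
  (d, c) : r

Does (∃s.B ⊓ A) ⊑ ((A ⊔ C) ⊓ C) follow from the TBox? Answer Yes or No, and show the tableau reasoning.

1. (∃s.B ⊓ A) ⊑ ((A ⊔ C) ⊓ C)  ⇔  ((∃s.B ⊓ A) ⊓ ((¬A ⊓ ¬C) ⊔ ¬C)) unsat w.r.t. T
   apply at x₀: ∃s.B⊑(A ⊔ C)
   open: L(x₀) ⊇ {A, ¬C, ∃s.B, ∃s.C} (+ ∃-successors)
2. Hence (∃s.B ⊓ A) ⊑ ((A ⊔ C) ⊓ C): not entailed.

No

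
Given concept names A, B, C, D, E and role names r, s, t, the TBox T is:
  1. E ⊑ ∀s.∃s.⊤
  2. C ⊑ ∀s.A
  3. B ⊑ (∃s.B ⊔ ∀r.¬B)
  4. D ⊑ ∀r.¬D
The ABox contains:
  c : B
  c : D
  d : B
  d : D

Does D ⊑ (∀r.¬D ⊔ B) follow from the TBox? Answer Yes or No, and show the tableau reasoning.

Yes

1. D ⊑ (∀r.¬D ⊔ B)  ⇔  (D ⊓ (∃r.D ⊓ ¬B)) unsat w.r.t. T
   all branches close; clash {D, ¬D} at an ∃-successor
2. Hence D ⊑ (∀r.¬D ⊔ B): entailed.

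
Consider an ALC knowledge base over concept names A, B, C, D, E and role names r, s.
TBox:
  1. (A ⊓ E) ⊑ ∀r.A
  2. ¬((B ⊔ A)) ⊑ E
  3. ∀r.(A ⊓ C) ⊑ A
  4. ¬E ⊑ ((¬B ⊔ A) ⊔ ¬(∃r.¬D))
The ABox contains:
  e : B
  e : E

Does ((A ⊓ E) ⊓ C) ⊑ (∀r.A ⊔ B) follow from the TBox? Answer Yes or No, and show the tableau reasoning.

1. ((A ⊓ E) ⊓ C) ⊑ (∀r.A ⊔ B)  ⇔  (((A ⊓ E) ⊓ C) ⊓ (∃r.¬A ⊓ ¬B)) unsat w.r.t. T
   all branches close; clash {A, ¬A} at an ∃-successor
2. Hence ((A ⊓ E) ⊓ C) ⊑ (∀r.A ⊔ B): entailed.

Yes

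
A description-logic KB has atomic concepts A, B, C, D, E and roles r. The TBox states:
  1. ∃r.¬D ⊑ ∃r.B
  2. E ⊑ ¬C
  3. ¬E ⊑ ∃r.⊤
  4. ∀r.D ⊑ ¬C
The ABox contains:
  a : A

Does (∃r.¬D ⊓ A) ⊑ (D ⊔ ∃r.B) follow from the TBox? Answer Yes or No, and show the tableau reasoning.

Yes

1. (∃r.¬D ⊓ A) ⊑ (D ⊔ ∃r.B)  ⇔  ((∃r.¬D ⊓ A) ⊓ (¬D ⊓ ∀r.¬B)) unsat w.r.t. T
   all branches close; clash {B, ¬B} at an ∃-successor
2. Hence (∃r.¬D ⊓ A) ⊑ (D ⊔ ∃r.B): entailed.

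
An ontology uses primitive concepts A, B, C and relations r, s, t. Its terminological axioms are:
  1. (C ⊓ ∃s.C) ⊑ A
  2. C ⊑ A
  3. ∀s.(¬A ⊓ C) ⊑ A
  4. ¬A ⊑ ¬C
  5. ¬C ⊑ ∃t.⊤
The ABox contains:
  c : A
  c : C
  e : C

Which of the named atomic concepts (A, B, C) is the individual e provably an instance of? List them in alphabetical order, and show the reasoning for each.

1. e : A?  L(e) = {C} ∪ {¬A}
   clash {C, ¬C} at e — e ∈ A
2. e : B?  L(e) = {C} ∪ {¬B}
   apply at e: C⊑A
   open: L(e) ⊇ {A, C, ¬B} — e ∉ B possible
3. e : C?  L(e) = {C} ∪ {¬C}
   clash {C, ¬C} at e — e ∈ C
4. Entailed for e: {A, C}

{A, C}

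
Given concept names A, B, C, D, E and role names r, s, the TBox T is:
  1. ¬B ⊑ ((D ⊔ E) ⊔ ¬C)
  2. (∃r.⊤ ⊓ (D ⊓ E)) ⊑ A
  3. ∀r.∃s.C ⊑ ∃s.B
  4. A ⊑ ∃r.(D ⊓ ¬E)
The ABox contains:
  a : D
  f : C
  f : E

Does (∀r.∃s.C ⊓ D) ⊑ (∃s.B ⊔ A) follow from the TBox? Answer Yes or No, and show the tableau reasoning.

1. (∀r.∃s.C ⊓ D) ⊑ (∃s.B ⊔ A)  ⇔  ((∀r.∃s.C ⊓ D) ⊓ (∀s.¬B ⊓ ¬A)) unsat w.r.t. T
   all branches close; clash {A, ¬A} at x₀
2. Hence (∀r.∃s.C ⊓ D) ⊑ (∃s.B ⊔ A): entailed.

Yes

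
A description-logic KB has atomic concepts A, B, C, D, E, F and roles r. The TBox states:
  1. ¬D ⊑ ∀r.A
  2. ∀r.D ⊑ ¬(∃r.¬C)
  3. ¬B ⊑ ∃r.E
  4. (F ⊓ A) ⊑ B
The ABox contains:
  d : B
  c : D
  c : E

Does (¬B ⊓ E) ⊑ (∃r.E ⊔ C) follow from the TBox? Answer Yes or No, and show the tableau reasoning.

1. (¬B ⊓ E) ⊑ (∃r.E ⊔ C)  ⇔  ((¬B ⊓ E) ⊓ (∀r.¬E ⊓ ¬C)) unsat w.r.t. T
   all branches close; clash {B, ¬B} at x₀
2. Hence (¬B ⊓ E) ⊑ (∃r.E ⊔ C): entailed.

Yes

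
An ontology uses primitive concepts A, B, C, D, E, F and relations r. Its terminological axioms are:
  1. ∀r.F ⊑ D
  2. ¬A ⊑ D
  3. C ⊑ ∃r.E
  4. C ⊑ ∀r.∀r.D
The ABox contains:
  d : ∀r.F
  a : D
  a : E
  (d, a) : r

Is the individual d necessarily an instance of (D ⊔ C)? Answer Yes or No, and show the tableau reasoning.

Yes

1. d : (D ⊔ C)?  L(d) = {∀r.F} ∪ {(¬D ⊓ ¬C)}
   clash {D, ¬D} at d — d ∈ (D ⊔ C)
2. Hence d : (D ⊔ C): entailed.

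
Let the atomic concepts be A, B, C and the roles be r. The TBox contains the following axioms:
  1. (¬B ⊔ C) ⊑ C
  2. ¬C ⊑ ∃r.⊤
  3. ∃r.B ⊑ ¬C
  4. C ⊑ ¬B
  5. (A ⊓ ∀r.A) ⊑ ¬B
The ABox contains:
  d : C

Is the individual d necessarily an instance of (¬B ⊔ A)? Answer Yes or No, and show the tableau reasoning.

Yes

1. d : (¬B ⊔ A)?  L(d) = {C} ∪ {(B ⊓ ¬A)}
   clash {B, ¬B} at d — d ∈ (¬B ⊔ A)
2. Hence d : (¬B ⊔ A): entailed.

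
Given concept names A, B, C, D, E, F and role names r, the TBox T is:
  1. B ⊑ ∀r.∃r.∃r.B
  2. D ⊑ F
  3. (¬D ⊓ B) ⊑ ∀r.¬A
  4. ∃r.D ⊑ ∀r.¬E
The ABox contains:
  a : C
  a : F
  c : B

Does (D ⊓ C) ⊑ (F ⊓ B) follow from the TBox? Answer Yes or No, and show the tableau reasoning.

No

1. (D ⊓ C) ⊑ (F ⊓ B)  ⇔  ((D ⊓ C) ⊓ (¬F ⊔ ¬B)) unsat w.r.t. T
   apply at x₀: D⊑F
   open: L(x₀) ⊇ {C, D, F, ¬B, ∀r.¬D}
2. Hence (D ⊓ C) ⊑ (F ⊓ B): not entailed.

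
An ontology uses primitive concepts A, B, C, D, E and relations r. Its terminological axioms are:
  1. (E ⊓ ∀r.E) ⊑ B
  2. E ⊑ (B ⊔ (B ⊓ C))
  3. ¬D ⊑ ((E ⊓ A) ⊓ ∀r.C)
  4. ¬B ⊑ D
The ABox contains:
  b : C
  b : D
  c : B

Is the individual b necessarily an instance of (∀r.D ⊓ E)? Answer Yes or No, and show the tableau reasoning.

No

1. b : (∀r.D ⊓ E)?  L(b) = {C, D} ∪ {(∃r.¬D ⊔ ¬E)}
   open: L(b) ⊇ {C, D, ¬E} — b ∉ (∀r.D ⊓ E) possible
2. Hence b : (∀r.D ⊓ E): not entailed.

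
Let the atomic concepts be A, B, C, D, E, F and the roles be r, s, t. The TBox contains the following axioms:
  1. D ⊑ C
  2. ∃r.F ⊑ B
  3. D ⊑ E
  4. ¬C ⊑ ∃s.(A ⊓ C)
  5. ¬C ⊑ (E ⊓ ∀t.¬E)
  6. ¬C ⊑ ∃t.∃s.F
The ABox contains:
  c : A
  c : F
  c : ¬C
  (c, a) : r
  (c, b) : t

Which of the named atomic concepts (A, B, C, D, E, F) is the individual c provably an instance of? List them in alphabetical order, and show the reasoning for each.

{A, E, F}

1. c : A?  L(c) = {A, F, ¬C} ∪ {¬A}
   clash {A, ¬A} at c — c ∈ A
2. c : B?  L(c) = {A, F, ¬C} ∪ {¬B}
   apply at c: ¬C⊑∃s.(A ⊓ C); ¬C⊑(E ⊓ ∀t.¬E); ¬C⊑∃t.∃s.F
   open: L(c) ⊇ {A, E, F, ¬B, ¬C, …} (+ ∃-successors) — c ∉ B possible
3. c : C?  L(c) = {A, F, ¬C} ∪ {¬C}
   apply at c: ¬C⊑∃s.(A ⊓ C); ¬C⊑(E ⊓ ∀t.¬E); ¬C⊑∃t.∃s.F
   open: L(c) ⊇ {A, E, F, ¬C, ¬D, …} (+ ∃-successors) — c ∉ C possible
4. c : D?  L(c) = {A, F, ¬C} ∪ {¬D}
   apply at c: ¬C⊑∃s.(A ⊓ C); ¬C⊑(E ⊓ ∀t.¬E); ¬C⊑∃t.∃s.F
   open: L(c) ⊇ {A, E, F, ¬C, ¬D, …} (+ ∃-successors) — c ∉ D possible
5. c : E?  L(c) = {A, F, ¬C} ∪ {¬E}
   clash {C, ¬C} at c — c ∈ E
6. c : F?  L(c) = {A, F, ¬C} ∪ {¬F}
   clash {F, ¬F} at c — c ∈ F
7. Entailed for c: {A, E, F}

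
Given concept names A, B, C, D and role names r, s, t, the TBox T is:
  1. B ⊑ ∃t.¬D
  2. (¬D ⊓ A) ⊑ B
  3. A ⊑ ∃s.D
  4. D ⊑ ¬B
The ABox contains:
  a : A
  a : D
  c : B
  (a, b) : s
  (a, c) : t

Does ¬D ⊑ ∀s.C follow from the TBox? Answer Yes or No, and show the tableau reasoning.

No

1. ¬D ⊑ ∀s.C  ⇔  (¬D ⊓ ∃s.¬C) unsat w.r.t. T
   open: L(x₀) ⊇ {¬A, ¬B, ¬D, ∃s.¬C} (+ ∃-successors)
2. Hence ¬D ⊑ ∀s.C: not entailed.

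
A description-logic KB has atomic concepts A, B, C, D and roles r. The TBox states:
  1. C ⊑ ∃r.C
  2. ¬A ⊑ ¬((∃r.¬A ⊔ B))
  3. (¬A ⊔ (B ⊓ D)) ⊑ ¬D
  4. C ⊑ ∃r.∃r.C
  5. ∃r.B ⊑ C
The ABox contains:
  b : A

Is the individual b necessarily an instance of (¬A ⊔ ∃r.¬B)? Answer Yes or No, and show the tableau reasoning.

No

1. b : (¬A ⊔ ∃r.¬B)?  L(b) = {A} ∪ {(A ⊓ ∀r.B)}
   open: L(b) ⊇ {A, ¬B, ¬C, ∀r.B, ∀r.¬B} — b ∉ (¬A ⊔ ∃r.¬B) possible
2. Hence b : (¬A ⊔ ∃r.¬B): not entailed.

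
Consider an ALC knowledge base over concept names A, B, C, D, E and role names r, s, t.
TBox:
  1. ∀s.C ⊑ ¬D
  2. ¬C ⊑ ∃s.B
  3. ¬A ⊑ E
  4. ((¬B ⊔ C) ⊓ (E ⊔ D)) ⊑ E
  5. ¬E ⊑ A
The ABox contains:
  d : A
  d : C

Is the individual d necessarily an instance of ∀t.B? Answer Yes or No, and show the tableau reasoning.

No

1. d : ∀t.B?  L(d) = {A, C} ∪ {∃t.¬B}
   open: L(d) ⊇ {A, C, ¬D, ¬E, ∃s.¬C, …} (+ ∃-successors) — d ∉ ∀t.B possible
2. Hence d : ∀t.B: not entailed.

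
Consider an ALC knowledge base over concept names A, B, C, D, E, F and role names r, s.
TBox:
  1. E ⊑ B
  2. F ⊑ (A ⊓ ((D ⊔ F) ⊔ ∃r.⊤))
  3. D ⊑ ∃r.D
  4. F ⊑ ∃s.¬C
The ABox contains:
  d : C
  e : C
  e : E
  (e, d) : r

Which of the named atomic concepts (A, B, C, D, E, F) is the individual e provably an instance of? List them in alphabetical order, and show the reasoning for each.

{B, C, E}

1. e : A?  L(e) = {C, E} ∪ {¬A}
   apply at e: E⊑B
   open: L(e) ⊇ {B, C, E, ¬A, ¬D, …} — e ∉ A possible
2. e : B?  L(e) = {C, E} ∪ {¬B}
   clash {B, ¬B} at e — e ∈ B
3. e : C?  L(e) = {C, E} ∪ {¬C}
   clash {C, ¬C} at e — e ∈ C
4. e : D?  L(e) = {C, E} ∪ {¬D}
   apply at e: E⊑B
   open: L(e) ⊇ {B, C, E, ¬D, ¬F} — e ∉ D possible
5. e : E?  L(e) = {C, E} ∪ {¬E}
   clash {E, ¬E} at e — e ∈ E
6. e : F?  L(e) = {C, E} ∪ {¬F}
   apply at e: E⊑B
   open: L(e) ⊇ {B, C, E, ¬D, ¬F} — e ∉ F possible
7. Entailed for e: {B, C, E}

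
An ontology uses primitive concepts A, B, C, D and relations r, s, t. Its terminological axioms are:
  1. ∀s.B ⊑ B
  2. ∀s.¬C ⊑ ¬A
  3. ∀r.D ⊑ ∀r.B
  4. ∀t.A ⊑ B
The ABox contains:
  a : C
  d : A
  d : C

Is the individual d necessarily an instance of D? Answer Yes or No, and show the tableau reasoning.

No

1. d : D?  L(d) = {A, C} ∪ {¬D}
   open: L(d) ⊇ {A, C, ¬D, ∃r.¬D, ∃s.C, …} (+ ∃-successors) — d ∉ D possible
2. Hence d : D: not entailed.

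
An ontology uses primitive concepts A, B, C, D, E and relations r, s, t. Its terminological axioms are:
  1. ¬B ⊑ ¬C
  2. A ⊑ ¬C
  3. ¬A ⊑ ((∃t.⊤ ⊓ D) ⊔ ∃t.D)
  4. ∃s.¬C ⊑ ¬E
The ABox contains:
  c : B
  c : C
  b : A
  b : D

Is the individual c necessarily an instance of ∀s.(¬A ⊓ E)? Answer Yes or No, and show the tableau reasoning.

1. c : ∀s.(¬A ⊓ E)?  L(c) = {B, C} ∪ {∃s.(A ⊔ ¬E)}
   open: L(c) ⊇ {B, C, D, ¬A, ∀s.C, …} (+ ∃-successors) — c ∉ ∀s.(¬A ⊓ E) possible
2. Hence c : ∀s.(¬A ⊓ E): not entailed.

No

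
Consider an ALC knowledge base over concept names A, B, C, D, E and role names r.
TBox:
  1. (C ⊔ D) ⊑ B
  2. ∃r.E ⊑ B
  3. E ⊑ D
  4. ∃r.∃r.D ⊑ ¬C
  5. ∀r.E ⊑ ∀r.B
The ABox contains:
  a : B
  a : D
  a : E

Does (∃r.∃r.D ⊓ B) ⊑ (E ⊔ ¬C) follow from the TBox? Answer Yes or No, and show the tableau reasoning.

1. (∃r.∃r.D ⊓ B) ⊑ (E ⊔ ¬C)  ⇔  ((∃r.∃r.D ⊓ B) ⊓ (¬E ⊓ C)) unsat w.r.t. T
   all branches close; clash {C, ¬C} at x₀
2. Hence (∃r.∃r.D ⊓ B) ⊑ (E ⊔ ¬C): entailed.

Yes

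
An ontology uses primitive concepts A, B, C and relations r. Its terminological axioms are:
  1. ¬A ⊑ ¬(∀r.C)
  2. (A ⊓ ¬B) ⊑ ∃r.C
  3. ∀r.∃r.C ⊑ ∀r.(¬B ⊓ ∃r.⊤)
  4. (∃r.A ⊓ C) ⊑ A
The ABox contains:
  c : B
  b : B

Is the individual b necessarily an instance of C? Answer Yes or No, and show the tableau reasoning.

No

1. b : C?  L(b) = {B} ∪ {¬C}
   open: L(b) ⊇ {A, B, ¬C, ∃r.∀r.¬C} (+ ∃-successors) — b ∉ C possible
2. Hence b : C: not entailed.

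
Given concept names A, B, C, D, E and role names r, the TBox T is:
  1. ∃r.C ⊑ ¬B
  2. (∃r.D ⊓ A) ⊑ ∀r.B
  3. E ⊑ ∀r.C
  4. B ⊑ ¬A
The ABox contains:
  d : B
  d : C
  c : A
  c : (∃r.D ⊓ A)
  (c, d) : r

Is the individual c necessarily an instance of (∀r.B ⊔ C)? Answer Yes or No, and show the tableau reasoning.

1. c : (∀r.B ⊔ C)?  L(c) = {A, (∃r.D ⊓ A)} ∪ {(∃r.¬B ⊓ ¬C)}
   clash {A, ¬A} at c — c ∈ (∀r.B ⊔ C)
2. Hence c : (∀r.B ⊔ C): entailed.

Yes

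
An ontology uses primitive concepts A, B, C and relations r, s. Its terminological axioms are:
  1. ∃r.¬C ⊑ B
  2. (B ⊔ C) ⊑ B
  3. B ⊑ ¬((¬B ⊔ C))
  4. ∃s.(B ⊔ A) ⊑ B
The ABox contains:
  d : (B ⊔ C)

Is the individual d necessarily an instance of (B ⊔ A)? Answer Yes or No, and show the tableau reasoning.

1. d : (B ⊔ A)?  L(d) = {(B ⊔ C)} ∪ {(¬B ⊓ ¬A)}
   clash {B, ¬B} at d — d ∈ (B ⊔ A)
2. Hence d : (B ⊔ A): entailed.

Yes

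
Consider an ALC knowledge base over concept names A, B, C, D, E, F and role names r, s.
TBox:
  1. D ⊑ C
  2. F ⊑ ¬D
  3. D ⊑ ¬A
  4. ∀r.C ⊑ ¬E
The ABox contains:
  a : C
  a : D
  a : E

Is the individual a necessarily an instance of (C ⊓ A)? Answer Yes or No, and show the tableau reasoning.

1. a : (C ⊓ A)?  L(a) = {C, D, E} ∪ {(¬C ⊔ ¬A)}
   apply at a: D⊑¬A
   open: L(a) ⊇ {C, D, E, ¬A, ¬F, …} (+ ∃-successors) — a ∉ (C ⊓ A) possible
2. Hence a : (C ⊓ A): not entailed.

No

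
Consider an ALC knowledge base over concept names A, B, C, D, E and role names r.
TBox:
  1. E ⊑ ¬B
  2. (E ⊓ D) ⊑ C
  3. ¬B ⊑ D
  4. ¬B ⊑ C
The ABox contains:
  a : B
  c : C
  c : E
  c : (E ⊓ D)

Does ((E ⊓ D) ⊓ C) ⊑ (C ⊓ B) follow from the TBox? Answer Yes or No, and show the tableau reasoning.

No

1. ((E ⊓ D) ⊓ C) ⊑ (C ⊓ B)  ⇔  (((E ⊓ D) ⊓ C) ⊓ (¬C ⊔ ¬B)) unsat w.r.t. T
   apply at x₀: E⊑¬B
   open: L(x₀) ⊇ {C, D, E, ¬B}
2. Hence ((E ⊓ D) ⊓ C) ⊑ (C ⊓ B): not entailed.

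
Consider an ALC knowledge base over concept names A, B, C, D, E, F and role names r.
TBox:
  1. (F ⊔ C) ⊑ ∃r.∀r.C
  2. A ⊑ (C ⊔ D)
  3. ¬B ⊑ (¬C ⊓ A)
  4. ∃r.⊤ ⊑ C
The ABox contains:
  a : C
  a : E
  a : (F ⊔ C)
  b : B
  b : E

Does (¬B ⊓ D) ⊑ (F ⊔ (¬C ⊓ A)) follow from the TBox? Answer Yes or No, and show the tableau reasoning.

Yes

1. (¬B ⊓ D) ⊑ (F ⊔ (¬C ⊓ A))  ⇔  ((¬B ⊓ D) ⊓ (¬F ⊓ (C ⊔ ¬A))) unsat w.r.t. T
   all branches close; clash {A, ¬A} at x₀
2. Hence (¬B ⊓ D) ⊑ (F ⊔ (¬C ⊓ A)): entailed.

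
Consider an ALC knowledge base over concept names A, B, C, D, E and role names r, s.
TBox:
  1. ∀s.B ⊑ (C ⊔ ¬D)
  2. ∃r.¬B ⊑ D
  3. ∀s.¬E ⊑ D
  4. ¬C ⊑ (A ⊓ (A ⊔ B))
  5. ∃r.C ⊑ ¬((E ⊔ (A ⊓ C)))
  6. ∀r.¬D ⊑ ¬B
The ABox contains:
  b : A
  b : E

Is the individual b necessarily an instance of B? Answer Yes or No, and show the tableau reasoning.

No

1. b : B?  L(b) = {A, E} ∪ {¬B}
   open: L(b) ⊇ {A, C, E, ¬B, ∀r.B, …} (+ ∃-successors) — b ∉ B possible
2. Hence b : B: not entailed.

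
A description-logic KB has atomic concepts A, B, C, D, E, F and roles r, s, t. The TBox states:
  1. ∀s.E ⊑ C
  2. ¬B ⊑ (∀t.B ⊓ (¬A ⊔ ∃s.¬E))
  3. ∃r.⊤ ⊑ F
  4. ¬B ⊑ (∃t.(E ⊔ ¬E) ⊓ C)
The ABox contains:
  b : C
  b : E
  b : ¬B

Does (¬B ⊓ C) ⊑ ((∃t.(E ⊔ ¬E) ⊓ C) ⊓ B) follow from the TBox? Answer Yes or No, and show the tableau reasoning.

1. (¬B ⊓ C) ⊑ ((∃t.(E ⊔ ¬E) ⊓ C) ⊓ B)  ⇔  ((¬B ⊓ C) ⊓ ((∀t.(¬E ⊓ E) ⊔ ¬C) ⊔ ¬B)) unsat w.r.t. T
   apply at x₀: ¬B⊑(∀t.B ⊓ (¬A ⊔ ∃s.¬E)); ¬B⊑(∃t.(E ⊔ ¬E) ⊓ C)
   open: L(x₀) ⊇ {C, ¬A, ¬B, ∀r.⊥, ∀t.B, …} (+ ∃-successors)
2. Hence (¬B ⊓ C) ⊑ ((∃t.(E ⊔ ¬E) ⊓ C) ⊓ B): not entailed.

No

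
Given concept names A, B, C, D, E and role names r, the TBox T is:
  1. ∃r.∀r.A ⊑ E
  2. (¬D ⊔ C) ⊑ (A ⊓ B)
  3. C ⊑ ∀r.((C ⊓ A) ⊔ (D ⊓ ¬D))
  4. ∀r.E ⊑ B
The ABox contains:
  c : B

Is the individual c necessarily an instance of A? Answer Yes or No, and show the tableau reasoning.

1. c : A?  L(c) = {B} ∪ {¬A}
   open: L(c) ⊇ {B, D, ¬A, ¬C, ∀r.∃r.¬A} — c ∉ A possible
2. Hence c : A: not entailed.

No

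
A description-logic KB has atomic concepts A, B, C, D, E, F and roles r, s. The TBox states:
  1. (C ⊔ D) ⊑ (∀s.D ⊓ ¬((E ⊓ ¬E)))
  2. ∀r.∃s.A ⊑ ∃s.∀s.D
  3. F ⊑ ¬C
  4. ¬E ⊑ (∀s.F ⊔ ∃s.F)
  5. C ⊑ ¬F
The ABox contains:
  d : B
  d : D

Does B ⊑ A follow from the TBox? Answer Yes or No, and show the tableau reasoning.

No

1. B ⊑ A  ⇔  (B ⊓ ¬A) unsat w.r.t. T
   open: L(x₀) ⊇ {B, E, ¬A, ¬C, ¬D, …} (+ ∃-successors)
2. Hence B ⊑ A: not entailed.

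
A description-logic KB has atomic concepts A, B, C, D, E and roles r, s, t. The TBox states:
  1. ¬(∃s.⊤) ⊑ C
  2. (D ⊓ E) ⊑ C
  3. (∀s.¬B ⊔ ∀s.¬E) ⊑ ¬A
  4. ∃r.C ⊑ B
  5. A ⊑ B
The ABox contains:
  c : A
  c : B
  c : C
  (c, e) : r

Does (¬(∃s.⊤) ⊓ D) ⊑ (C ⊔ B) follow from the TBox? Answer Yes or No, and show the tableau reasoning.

Yes

1. (¬(∃s.⊤) ⊓ D) ⊑ (C ⊔ B)  ⇔  ((∀s.⊥ ⊓ D) ⊓ (¬C ⊓ ¬B)) unsat w.r.t. T
   all branches close; clash {B, ¬B} at x₀
2. Hence (¬(∃s.⊤) ⊓ D) ⊑ (C ⊔ B): entailed.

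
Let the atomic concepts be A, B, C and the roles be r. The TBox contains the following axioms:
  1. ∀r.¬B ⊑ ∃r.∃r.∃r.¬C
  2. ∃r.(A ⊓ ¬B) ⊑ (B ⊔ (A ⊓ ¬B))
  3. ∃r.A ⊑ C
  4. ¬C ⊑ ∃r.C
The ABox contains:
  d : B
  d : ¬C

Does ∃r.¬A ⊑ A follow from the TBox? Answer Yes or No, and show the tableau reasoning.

1. ∃r.¬A ⊑ A  ⇔  (∃r.¬A ⊓ ¬A) unsat w.r.t. T
   open: L(x₀) ⊇ {C, ¬A, ∀r.(¬A ⊔ B), ∃r.B, ∃r.¬A} (+ ∃-successors)
2. Hence ∃r.¬A ⊑ A: not entailed.

No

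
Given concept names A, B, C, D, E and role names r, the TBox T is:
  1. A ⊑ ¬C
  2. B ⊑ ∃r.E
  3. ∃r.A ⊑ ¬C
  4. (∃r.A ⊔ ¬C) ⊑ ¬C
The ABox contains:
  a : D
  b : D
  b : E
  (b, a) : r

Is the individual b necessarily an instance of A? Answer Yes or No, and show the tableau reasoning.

No

1. b : A?  L(b) = {D, E} ∪ {¬A}
   open: L(b) ⊇ {C, D, E, ¬A, ¬B, …} — b ∉ A possible
2. Hence b : A: not entailed.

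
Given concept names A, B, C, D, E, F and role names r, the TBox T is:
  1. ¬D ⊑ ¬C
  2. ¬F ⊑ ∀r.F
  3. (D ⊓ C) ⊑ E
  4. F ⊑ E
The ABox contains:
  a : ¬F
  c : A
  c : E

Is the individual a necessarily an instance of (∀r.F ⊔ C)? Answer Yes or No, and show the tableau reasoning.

Yes

1. a : (∀r.F ⊔ C)?  L(a) = {¬F} ∪ {(∃r.¬F ⊓ ¬C)}
   clash {F, ¬F} at an ∃-successor — a ∈ (∀r.F ⊔ C)
2. Hence a : (∀r.F ⊔ C): entailed.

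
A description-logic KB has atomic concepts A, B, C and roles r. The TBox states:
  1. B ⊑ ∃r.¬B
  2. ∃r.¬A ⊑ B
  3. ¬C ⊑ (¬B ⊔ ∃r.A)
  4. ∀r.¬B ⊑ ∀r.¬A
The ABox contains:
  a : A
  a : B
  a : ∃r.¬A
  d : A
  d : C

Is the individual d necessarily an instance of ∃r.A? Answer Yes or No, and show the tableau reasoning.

1. d : ∃r.A?  L(d) = {A, C} ∪ {∀r.¬A}
   open: L(d) ⊇ {A, C, ¬B, ∀r.A, ∀r.¬A} — d ∉ ∃r.A possible
2. Hence d : ∃r.A: not entailed.

No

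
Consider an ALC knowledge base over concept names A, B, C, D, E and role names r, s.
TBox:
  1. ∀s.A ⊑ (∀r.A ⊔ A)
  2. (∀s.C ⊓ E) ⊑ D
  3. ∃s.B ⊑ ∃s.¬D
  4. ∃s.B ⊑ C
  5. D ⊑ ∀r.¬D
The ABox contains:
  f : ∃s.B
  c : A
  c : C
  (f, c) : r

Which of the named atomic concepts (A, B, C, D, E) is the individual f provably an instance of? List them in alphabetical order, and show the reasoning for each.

1. f : A?  L(f) = {∃s.B} ∪ {¬A}
   apply at f: ∃s.B⊑∃s.¬D; ∃s.B⊑C
   open: L(f) ⊇ {C, ¬A, ¬D, ∃s.B, ∃s.¬A, …} (+ ∃-successors) — f ∉ A possible
2. f : B?  L(f) = {∃s.B} ∪ {¬B}
   apply at f: ∃s.B⊑∃s.¬D; ∃s.B⊑C
   open: L(f) ⊇ {C, ¬B, ¬D, ∃s.B, ∃s.¬A, …} (+ ∃-successors) — f ∉ B possible
3. f : C?  L(f) = {∃s.B} ∪ {¬C}
   clash {C, ¬C} at f — f ∈ C
4. f : D?  L(f) = {∃s.B} ∪ {¬D}
   apply at f: ∃s.B⊑∃s.¬D; ∃s.B⊑C
   open: L(f) ⊇ {C, ¬D, ∃s.B, ∃s.¬A, ∃s.¬C, …} (+ ∃-successors) — f ∉ D possible
5. f : E?  L(f) = {∃s.B} ∪ {¬E}
   apply at f: ∃s.B⊑∃s.¬D; ∃s.B⊑C
   open: L(f) ⊇ {C, ¬D, ¬E, ∃s.B, ∃s.¬A, …} (+ ∃-successors) — f ∉ E possible
6. Entailed for f: {C}

{C}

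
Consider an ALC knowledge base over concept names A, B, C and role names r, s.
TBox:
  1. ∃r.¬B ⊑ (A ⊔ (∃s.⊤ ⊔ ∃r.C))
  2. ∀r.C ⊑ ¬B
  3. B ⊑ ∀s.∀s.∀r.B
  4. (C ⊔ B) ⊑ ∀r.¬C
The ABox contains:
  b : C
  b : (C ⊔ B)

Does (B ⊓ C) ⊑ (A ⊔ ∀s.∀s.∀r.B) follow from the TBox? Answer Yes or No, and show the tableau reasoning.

1. (B ⊓ C) ⊑ (A ⊔ ∀s.∀s.∀r.B)  ⇔  ((B ⊓ C) ⊓ (¬A ⊓ ∃s.∃s.∃r.¬B)) unsat w.r.t. T
   all branches close; clash {B, ¬B} at x₀
2. Hence (B ⊓ C) ⊑ (A ⊔ ∀s.∀s.∀r.B): entailed.

Yes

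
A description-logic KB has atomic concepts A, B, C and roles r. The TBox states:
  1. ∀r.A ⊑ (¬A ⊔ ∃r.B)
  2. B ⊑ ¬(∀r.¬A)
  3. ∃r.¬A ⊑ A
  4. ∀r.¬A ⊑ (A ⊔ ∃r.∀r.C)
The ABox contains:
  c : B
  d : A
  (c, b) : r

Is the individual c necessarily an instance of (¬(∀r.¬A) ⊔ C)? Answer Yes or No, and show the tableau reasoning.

1. c : (¬(∀r.¬A) ⊔ C)?  L(c) = {B} ∪ {(∀r.¬A ⊓ ¬C)}
   clash {A, ¬A} at an ∃-successor — c ∈ (¬(∀r.¬A) ⊔ C)
2. Hence c : (¬(∀r.¬A) ⊔ C): entailed.

Yes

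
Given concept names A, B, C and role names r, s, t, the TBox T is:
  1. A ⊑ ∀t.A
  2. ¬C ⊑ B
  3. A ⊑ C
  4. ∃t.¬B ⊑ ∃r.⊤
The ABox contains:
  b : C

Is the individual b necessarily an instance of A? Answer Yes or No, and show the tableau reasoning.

No

1. b : A?  L(b) = {C} ∪ {¬A}
   open: L(b) ⊇ {C, ¬A, ∀t.B} — b ∉ A possible
2. Hence b : A: not entailed.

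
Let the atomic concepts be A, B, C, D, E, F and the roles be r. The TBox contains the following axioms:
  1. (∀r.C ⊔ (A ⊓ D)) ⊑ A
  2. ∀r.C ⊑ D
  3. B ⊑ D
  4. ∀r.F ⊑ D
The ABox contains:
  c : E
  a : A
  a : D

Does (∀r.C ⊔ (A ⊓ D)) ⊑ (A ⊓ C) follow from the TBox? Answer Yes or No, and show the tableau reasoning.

No

1. (∀r.C ⊔ (A ⊓ D)) ⊑ (A ⊓ C)  ⇔  ((∀r.C ⊔ (A ⊓ D)) ⊓ (¬A ⊔ ¬C)) unsat w.r.t. T
   apply at x₀: (∀r.C ⊔ (A ⊓ D))⊑A
   open: L(x₀) ⊇ {A, D, ¬B, ¬C, ∀r.C}
2. Hence (∀r.C ⊔ (A ⊓ D)) ⊑ (A ⊓ C): not entailed.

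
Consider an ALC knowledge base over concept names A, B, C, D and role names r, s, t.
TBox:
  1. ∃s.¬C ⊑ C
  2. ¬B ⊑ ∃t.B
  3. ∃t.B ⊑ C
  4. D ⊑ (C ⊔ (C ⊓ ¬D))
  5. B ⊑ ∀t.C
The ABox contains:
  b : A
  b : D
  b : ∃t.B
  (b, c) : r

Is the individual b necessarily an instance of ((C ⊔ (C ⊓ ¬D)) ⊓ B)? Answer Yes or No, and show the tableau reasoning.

No

1. b : ((C ⊔ (C ⊓ ¬D)) ⊓ B)?  L(b) = {A, D, ∃t.B} ∪ {((¬C ⊓ (¬C ⊔ D)) ⊔ ¬B)}
   apply at b: ∃t.B⊑C; D⊑(C ⊔ (C ⊓ ¬D))
   open: L(b) ⊇ {A, C, D, ¬B, ∀s.C, …} (+ ∃-successors) — b ∉ ((C ⊔ (C ⊓ ¬D)) ⊓ B) possible
2. Hence b : ((C ⊔ (C ⊓ ¬D)) ⊓ B): not entailed.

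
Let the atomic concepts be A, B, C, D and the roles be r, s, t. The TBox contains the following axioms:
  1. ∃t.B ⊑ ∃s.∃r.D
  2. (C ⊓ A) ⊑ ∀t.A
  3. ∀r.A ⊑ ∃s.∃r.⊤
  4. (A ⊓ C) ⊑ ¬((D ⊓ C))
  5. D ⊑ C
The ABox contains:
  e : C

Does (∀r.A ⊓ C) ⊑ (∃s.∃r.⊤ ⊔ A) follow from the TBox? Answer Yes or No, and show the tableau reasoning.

1. (∀r.A ⊓ C) ⊑ (∃s.∃r.⊤ ⊔ A)  ⇔  ((∀r.A ⊓ C) ⊓ (∀s.∀r.⊥ ⊓ ¬A)) unsat w.r.t. T
   all branches close; clash {C, ¬C} at x₀
2. Hence (∀r.A ⊓ C) ⊑ (∃s.∃r.⊤ ⊔ A): entailed.

Yes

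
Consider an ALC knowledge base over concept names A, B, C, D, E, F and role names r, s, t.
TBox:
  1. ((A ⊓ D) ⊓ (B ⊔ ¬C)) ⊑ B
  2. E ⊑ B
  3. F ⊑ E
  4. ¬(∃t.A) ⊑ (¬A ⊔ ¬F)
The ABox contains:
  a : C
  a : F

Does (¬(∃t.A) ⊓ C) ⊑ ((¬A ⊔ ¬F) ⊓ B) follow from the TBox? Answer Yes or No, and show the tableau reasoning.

No

1. (¬(∃t.A) ⊓ C) ⊑ ((¬A ⊔ ¬F) ⊓ B)  ⇔  ((∀t.¬A ⊓ C) ⊓ ((A ⊓ F) ⊔ ¬B)) unsat w.r.t. T
   apply at x₀: ¬(∃t.A)⊑(¬A ⊔ ¬F)
   open: L(x₀) ⊇ {C, ¬A, ¬B, ¬E, ¬F, …}
2. Hence (¬(∃t.A) ⊓ C) ⊑ ((¬A ⊔ ¬F) ⊓ B): not entailed.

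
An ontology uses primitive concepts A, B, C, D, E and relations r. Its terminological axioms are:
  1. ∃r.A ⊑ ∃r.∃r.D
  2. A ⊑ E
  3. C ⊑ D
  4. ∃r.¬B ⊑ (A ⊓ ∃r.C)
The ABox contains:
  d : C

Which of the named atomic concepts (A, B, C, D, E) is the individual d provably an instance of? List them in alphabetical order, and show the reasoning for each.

1. d : A?  L(d) = {C} ∪ {¬A}
   apply at d: C⊑D
   open: L(d) ⊇ {C, D, ¬A, ∀r.B, ∀r.¬A} — d ∉ A possible
2. d : B?  L(d) = {C} ∪ {¬B}
   apply at d: C⊑D
   open: L(d) ⊇ {C, D, ¬A, ¬B, ∀r.B, …} — d ∉ B possible
3. d : C?  L(d) = {C} ∪ {¬C}
   clash {C, ¬C} at d — d ∈ C
4. d : D?  L(d) = {C} ∪ {¬D}
   clash {D, ¬D} at d — d ∈ D
5. d : E?  L(d) = {C} ∪ {¬E}
   apply at d: C⊑D
   open: L(d) ⊇ {C, D, ¬A, ¬E, ∀r.B, …} — d ∉ E possible
6. Entailed for d: {C, D}

{C, D}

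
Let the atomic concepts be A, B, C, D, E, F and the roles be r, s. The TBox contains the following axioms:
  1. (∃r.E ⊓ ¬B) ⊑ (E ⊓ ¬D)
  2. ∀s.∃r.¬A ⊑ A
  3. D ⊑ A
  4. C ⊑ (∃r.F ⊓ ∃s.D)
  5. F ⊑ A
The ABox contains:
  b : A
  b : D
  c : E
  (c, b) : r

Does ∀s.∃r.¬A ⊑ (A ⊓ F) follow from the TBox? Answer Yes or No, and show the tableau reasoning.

1. ∀s.∃r.¬A ⊑ (A ⊓ F)  ⇔  (∀s.∃r.¬A ⊓ (¬A ⊔ ¬F)) unsat w.r.t. T
   apply at x₀: ∀s.∃r.¬A⊑A
   open: L(x₀) ⊇ {A, ¬C, ¬D, ¬F, ∀r.¬E, …}
2. Hence ∀s.∃r.¬A ⊑ (A ⊓ F): not entailed.

No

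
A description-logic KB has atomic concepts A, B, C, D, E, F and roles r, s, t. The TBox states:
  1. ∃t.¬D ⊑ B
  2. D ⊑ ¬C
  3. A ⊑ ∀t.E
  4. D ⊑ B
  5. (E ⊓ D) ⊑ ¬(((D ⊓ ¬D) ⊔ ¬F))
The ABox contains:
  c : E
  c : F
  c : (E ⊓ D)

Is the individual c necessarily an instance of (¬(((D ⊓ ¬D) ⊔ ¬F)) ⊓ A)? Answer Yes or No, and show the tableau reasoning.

1. c : (¬(((D ⊓ ¬D) ⊔ ¬F)) ⊓ A)?  L(c) = {E, F, (E ⊓ D)} ∪ {(((D ⊓ ¬D) ⊔ ¬F) ⊔ ¬A)}
   apply at c: D⊑¬C; D⊑B; (E ⊓ D)⊑¬(((D ⊓ ¬D) ⊔ ¬F))
   open: L(c) ⊇ {B, D, E, F, ¬A, …} — c ∉ (¬(((D ⊓ ¬D) ⊔ ¬F)) ⊓ A) possible
2. Hence c : (¬(((D ⊓ ¬D) ⊔ ¬F)) ⊓ A): not entailed.

No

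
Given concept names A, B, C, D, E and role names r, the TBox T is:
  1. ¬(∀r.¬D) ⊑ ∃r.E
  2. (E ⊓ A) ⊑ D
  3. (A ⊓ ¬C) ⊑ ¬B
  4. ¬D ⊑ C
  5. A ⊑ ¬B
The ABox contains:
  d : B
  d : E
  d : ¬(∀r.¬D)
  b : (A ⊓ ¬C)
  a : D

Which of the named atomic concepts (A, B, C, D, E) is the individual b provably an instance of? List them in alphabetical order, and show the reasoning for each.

{A, D}

1. b : A?  L(b) = {(A ⊓ ¬C)} ∪ {¬A}
   clash {A, ¬A} at b — b ∈ A
2. b : B?  L(b) = {(A ⊓ ¬C)} ∪ {¬B}
   open: L(b) ⊇ {A, D, ¬B, ¬C, ∀r.¬D} — b ∉ B possible
3. b : C?  L(b) = {(A ⊓ ¬C)} ∪ {¬C}
   apply at b: (A ⊓ ¬C)⊑¬B; A⊑¬B
   open: L(b) ⊇ {A, D, ¬B, ¬C, ∀r.¬D} — b ∉ C possible
4. b : D?  L(b) = {(A ⊓ ¬C)} ∪ {¬D}
   clash {C, ¬C} at b — b ∈ D
5. b : E?  L(b) = {(A ⊓ ¬C)} ∪ {¬E}
   apply at b: (A ⊓ ¬C)⊑¬B; A⊑¬B
   open: L(b) ⊇ {A, D, ¬B, ¬C, ¬E, …} — b ∉ E possible
6. Entailed for b: {A, D}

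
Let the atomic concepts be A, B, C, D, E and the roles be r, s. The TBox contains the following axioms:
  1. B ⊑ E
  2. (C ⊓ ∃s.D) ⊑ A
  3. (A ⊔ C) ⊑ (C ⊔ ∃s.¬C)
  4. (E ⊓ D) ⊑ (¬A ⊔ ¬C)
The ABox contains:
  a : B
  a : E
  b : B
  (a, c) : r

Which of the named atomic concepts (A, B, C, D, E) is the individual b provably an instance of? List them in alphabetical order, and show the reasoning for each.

1. b : A?  L(b) = {B} ∪ {¬A}
   apply at b: B⊑E
   open: L(b) ⊇ {B, E, ¬A, ¬C, ¬D} — b ∉ A possible
2. b : B?  L(b) = {B} ∪ {¬B}
   clash {B, ¬B} at b — b ∈ B
3. b : C?  L(b) = {B} ∪ {¬C}
   apply at b: B⊑E
   open: L(b) ⊇ {B, E, ¬A, ¬C, ¬D} — b ∉ C possible
4. b : D?  L(b) = {B} ∪ {¬D}
   apply at b: B⊑E
   open: L(b) ⊇ {B, E, ¬A, ¬C, ¬D} — b ∉ D possible
5. b : E?  L(b) = {B} ∪ {¬E}
   clash {E, ¬E} at b — b ∈ E
6. Entailed for b: {B, E}

{B, E}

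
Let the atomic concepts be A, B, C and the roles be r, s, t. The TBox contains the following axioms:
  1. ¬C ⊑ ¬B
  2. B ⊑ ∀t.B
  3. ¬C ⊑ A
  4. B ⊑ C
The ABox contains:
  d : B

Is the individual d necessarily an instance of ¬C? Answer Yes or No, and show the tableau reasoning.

1. d : ¬C?  L(d) = {B} ∪ {C}
   apply at d: B⊑∀t.B
   open: L(d) ⊇ {B, C, ∀t.B} — d ∉ ¬C possible
2. Hence d : ¬C: not entailed.

No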